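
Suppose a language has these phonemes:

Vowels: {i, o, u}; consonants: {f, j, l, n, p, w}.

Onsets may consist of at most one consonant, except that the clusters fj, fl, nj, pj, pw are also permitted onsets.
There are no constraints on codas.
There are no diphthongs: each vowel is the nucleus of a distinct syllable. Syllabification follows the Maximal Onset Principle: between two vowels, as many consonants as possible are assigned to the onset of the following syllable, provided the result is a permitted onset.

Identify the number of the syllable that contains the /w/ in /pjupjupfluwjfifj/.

Vowels present: u, u, u, i; each is a nucleus, giving 4 syllables.
σ1/σ2 boundary: /pj/ — entire cluster is a permitted onset → onset /pj/, coda ∅.
σ2/σ3 boundary: /pfl/ splits as /p/ + /fl/ (/fl/ is the longest suffix that is a licit onset).
σ3/σ4 boundary: cluster /wjf/ — the longest permitted-onset suffix is /f/; onset = /f/, preceding coda = /wj/.
Result: pju.pjup.fluwj.fifj.
The /w/ is in the coda of syllable 3 (/fluwj/).

3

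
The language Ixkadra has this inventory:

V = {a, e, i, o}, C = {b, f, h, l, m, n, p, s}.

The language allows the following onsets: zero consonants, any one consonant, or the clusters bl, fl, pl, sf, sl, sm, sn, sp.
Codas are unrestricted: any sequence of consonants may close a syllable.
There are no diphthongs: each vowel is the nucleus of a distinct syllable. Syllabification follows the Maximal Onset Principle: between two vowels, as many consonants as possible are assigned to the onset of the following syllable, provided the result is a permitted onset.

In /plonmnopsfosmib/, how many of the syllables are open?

1

Nuclei (vowels): o, o, o, i → 4 syllables.
Between /o/ (V1) and /o/ (V2): cluster /nmn/ — the longest permitted-onset suffix is /n/; onset = /n/, preceding coda = /nm/.
Between /o/ (V2) and /o/ (V3): /psf/; trying suffixes from longest down, /sf/ is the first permitted one, so coda /p/ | onset /sf/.
Between /o/ (V3) and /i/ (V4): cluster /sm/ — /sm/ is itself a permitted onset, so the whole cluster goes right; preceding coda = ∅.
Syllabification: plonm.nop.sfo.smib.
Classifying each syllable: /plonm/ (closed), /nop/ (closed), /sfo/ (open), /smib/ (closed).
Open syllables: 1.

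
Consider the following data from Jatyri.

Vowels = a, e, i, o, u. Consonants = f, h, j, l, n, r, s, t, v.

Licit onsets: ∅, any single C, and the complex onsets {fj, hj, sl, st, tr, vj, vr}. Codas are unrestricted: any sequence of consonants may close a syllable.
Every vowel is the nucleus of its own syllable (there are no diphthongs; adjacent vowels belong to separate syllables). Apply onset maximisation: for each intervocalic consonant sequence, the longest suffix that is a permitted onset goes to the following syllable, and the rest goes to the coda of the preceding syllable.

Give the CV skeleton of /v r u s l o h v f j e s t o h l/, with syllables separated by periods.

The vowels are u, o, e, o — 4 nuclei, so 4 syllables.
Between /u/ (V1) and /o/ (V2): /sl/ is a licit onset in full, so it all attaches to the next syllable.
Between /o/ (V2) and /e/ (V3): /hvfj/ — longest licit onset from the right is /fj/, leaving /hv/ as coda.
Between /e/ (V3) and /o/ (V4): /st/ — entire cluster is a permitted onset → onset /st/, coda ∅.
So the parse is vru.slohv.fje.stohl.
Mapping each syllable to C/V: /vru/ → CCV, /slohv/ → CCVCC, /fje/ → CCV, /stohl/ → CCVCC.

CCV.CCVCC.CCV.CCVCC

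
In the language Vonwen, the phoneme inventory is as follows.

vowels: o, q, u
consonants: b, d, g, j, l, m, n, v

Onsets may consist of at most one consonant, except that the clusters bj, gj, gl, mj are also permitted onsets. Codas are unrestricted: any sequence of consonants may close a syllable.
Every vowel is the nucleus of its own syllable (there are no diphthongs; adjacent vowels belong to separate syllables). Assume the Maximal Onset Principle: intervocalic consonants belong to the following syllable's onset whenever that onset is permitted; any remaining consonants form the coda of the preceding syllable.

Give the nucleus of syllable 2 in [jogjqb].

q

Nuclei (vowels): o, q → 2 syllables.
The second nucleus (vowel 2 from the left) is /q/.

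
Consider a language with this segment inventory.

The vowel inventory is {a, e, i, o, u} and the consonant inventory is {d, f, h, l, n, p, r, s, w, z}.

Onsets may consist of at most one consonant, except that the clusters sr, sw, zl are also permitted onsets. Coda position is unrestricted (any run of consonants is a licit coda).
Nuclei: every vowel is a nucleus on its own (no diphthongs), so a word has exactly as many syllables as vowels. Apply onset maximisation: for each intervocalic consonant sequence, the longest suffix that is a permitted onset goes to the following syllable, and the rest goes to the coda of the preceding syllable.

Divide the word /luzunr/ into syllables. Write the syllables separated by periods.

The vowels are u, u — 2 nuclei, so 2 syllables.
/u…u/ gap (V1→V2): /z/ is a single consonant, so it becomes the next onset.

lu.zunr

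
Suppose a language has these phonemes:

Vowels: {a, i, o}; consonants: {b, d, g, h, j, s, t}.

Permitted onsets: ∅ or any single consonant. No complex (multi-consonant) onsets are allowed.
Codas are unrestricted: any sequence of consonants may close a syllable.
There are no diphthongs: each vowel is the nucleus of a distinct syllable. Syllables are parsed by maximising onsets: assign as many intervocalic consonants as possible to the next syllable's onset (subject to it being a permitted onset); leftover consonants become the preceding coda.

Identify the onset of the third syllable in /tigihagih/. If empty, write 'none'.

h

Nuclei (vowels): i, i, a, i → 4 syllables.
V1 /i/ – V2 /i/: /g/ → onset of the next syllable (single consonants are always licit onsets).
V2 /i/ – V3 /a/: /h/ is a single consonant, so it becomes the next onset.
V3 /a/ – V4 /i/: /g/ → onset of the next syllable (single consonants are always licit onsets).
Syllabification: ti.gi.ha.gih.
Syllable 3 is /ha/: onset /h/, nucleus /a/, coda ∅.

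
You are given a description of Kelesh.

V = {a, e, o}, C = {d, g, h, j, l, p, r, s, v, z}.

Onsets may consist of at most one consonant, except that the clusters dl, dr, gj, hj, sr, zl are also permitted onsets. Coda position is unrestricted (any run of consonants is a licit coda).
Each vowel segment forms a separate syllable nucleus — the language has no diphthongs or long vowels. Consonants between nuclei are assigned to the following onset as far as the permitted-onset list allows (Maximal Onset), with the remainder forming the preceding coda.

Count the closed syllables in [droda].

Vowels present: o, a; each is a nucleus, giving 2 syllables.
σ1/σ2 boundary: /d/ → onset of the next syllable (single consonants are always licit onsets).
So the parse is dro.da.
Classifying each syllable: /dro/ (open), /da/ (open).
Closed syllables: 0.

0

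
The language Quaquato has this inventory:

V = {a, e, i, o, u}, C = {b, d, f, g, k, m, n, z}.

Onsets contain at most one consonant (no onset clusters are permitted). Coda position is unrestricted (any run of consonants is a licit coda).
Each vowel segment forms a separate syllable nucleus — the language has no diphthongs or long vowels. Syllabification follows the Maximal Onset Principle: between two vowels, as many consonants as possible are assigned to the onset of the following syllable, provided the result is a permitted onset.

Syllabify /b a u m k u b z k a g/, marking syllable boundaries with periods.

ba.um.kubz.kag

Vowels present: a, u, u, a; each is a nucleus, giving 4 syllables.
/a…u/ gap (V1→V2): no consonants, so the boundary falls immediately after /a/.
/u…u/ gap (V2→V3): cluster /mk/ — the longest permitted-onset suffix is /k/; onset = /k/, preceding coda = /m/.
/u…a/ gap (V3→V4): /bzk/ — longest licit onset from the right is /k/, leaving /bz/ as coda.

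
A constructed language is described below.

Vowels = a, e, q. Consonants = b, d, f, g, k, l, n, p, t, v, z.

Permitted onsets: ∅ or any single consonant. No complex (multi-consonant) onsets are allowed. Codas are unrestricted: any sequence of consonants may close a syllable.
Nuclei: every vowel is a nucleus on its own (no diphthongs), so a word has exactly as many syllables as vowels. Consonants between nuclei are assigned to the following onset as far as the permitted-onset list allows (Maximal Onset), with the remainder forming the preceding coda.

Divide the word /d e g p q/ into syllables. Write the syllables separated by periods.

deg.pq

Nuclei (vowels): e, q → 2 syllables.
V1 /e/ – V2 /q/: /gp/ splits as /g/ + /p/ (/p/ is the longest suffix that is a licit onset).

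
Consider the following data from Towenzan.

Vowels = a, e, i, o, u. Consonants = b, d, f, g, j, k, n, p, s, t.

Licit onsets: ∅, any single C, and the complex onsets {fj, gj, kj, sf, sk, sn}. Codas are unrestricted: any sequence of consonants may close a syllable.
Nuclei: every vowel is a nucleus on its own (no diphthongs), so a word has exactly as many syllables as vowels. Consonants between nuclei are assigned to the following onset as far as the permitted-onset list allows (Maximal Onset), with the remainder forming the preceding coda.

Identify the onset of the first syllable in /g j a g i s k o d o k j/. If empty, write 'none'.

gj

Nuclei (vowels): a, i, o, o → 4 syllables.
/a…i/ gap (V1→V2): /g/ is a single consonant, so it becomes the next onset.
/i…o/ gap (V2→V3): cluster /sk/ — /sk/ is itself a permitted onset, so the whole cluster goes right; preceding coda = ∅.
/o…o/ gap (V3→V4): just /d/ — single C goes to the following onset.
So the parse is gja.gi.sko.dokj.
Syllable 1 is /gja/: onset /gj/, nucleus /a/, coda ∅.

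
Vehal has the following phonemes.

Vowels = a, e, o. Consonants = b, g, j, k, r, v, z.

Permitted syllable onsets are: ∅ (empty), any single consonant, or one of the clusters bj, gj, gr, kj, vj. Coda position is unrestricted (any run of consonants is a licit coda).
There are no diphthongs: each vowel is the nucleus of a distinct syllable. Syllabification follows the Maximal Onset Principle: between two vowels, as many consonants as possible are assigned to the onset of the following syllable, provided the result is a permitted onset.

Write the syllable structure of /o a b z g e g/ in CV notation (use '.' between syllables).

The vowels are o, a, e — 3 nuclei, so 3 syllables.
σ1/σ2 boundary: no consonants, so the boundary falls immediately after /o/.
σ2/σ3 boundary: cluster /bzg/ — the longest permitted-onset suffix is /g/; onset = /g/, preceding coda = /bz/.
Syllabification: o.abz.geg.
Mapping each syllable to C/V: /o/ → V, /abz/ → VCC, /geg/ → CVC.

V.VCC.CVC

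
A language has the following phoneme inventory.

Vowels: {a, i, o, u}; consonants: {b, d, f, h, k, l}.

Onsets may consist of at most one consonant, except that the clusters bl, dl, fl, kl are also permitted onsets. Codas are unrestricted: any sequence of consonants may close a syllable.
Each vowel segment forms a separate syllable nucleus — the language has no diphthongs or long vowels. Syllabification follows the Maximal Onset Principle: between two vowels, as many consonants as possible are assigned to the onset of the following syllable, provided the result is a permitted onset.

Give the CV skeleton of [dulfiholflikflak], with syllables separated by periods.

The vowels are u, i, o, i, a — 5 nuclei, so 5 syllables.
V1 /u/ – V2 /i/: cluster /lf/ — the longest permitted-onset suffix is /f/; onset = /f/, preceding coda = /l/.
V2 /i/ – V3 /o/: /h/ → onset of the next syllable (single consonants are always licit onsets).
V3 /o/ – V4 /i/: cluster /lfl/ — the longest permitted-onset suffix is /fl/; onset = /fl/, preceding coda = /l/.
V4 /i/ – V5 /a/: /kfl/; trying suffixes from longest down, /fl/ is the first permitted one, so coda /k/ | onset /fl/.
Syllabification: dul.fi.hol.flik.flak.
Mapping each syllable to C/V: /dul/ → CVC, /fi/ → CV, /hol/ → CVC, /flik/ → CCVC, /flak/ → CCVC.

CVC.CV.CVC.CCVC.CCVC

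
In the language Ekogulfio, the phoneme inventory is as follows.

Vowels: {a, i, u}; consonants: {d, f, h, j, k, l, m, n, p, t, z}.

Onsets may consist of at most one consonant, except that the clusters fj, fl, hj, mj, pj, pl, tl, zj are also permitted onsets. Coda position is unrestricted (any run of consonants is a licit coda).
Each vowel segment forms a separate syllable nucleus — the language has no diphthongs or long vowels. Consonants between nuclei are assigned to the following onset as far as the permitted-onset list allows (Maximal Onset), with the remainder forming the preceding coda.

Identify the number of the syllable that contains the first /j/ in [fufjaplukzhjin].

The vowels are u, a, u, i — 4 nuclei, so 4 syllables.
V1 /u/ – V2 /a/: /fj/ — entire cluster is a permitted onset → onset /fj/, coda ∅.
V2 /a/ – V3 /u/: /pl/ — entire cluster is a permitted onset → onset /pl/, coda ∅.
V3 /u/ – V4 /i/: /kzhj/; trying suffixes from longest down, /hj/ is the first permitted one, so coda /kz/ | onset /hj/.
Syllabification: fu.fja.plukz.hjin.
The first /j/ is in the onset of syllable 2 (/fja/).

2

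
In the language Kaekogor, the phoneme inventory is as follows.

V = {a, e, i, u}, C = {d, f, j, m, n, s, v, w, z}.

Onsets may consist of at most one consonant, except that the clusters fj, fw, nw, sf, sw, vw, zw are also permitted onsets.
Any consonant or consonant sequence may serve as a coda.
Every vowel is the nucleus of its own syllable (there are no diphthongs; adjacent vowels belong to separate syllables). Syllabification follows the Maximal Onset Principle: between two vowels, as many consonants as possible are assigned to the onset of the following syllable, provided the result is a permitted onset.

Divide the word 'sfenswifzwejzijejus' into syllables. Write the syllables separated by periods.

Vowels present: e, i, e, i, e, u; each is a nucleus, giving 6 syllables.
σ1/σ2 boundary: cluster /nsw/ — the longest permitted-onset suffix is /sw/; onset = /sw/, preceding coda = /n/.
σ2/σ3 boundary: cluster /fzw/ — the longest permitted-onset suffix is /zw/; onset = /zw/, preceding coda = /f/.
σ3/σ4 boundary: /jz/ — longest licit onset from the right is /z/, leaving /j/ as coda.
σ4/σ5 boundary: /j/ is a single consonant, so it becomes the next onset.
σ5/σ6 boundary: /j/ → onset of the next syllable (single consonants are always licit onsets).

sfen.swif.zwej.zi.je.jus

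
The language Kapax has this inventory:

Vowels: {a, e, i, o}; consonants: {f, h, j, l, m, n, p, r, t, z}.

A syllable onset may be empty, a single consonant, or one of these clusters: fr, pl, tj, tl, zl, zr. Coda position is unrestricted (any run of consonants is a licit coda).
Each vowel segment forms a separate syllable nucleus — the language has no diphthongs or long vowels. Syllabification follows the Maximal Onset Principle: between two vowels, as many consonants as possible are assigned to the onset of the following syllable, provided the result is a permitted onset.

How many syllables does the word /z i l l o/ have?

2

Vowels present: i, o; each is a nucleus, giving 2 syllables.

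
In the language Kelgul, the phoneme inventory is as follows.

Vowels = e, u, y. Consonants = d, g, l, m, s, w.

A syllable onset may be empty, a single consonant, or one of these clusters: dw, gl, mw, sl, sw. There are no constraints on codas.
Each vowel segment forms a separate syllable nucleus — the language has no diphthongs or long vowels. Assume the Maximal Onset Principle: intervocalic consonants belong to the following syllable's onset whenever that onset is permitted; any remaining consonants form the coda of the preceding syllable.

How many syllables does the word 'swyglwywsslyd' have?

3

Nuclei (vowels): y, y, y → 3 syllables.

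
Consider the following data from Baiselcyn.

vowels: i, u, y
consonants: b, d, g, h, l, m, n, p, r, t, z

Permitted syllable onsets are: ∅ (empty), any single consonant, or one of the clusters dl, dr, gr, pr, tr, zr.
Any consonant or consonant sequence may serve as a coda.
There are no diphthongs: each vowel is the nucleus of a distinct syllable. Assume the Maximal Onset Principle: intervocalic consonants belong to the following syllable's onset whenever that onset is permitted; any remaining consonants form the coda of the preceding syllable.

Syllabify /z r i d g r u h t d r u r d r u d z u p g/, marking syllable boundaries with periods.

Nuclei (vowels): i, u, u, u, u → 5 syllables.
Between /i/ (V1) and /u/ (V2): /dgr/ — longest licit onset from the right is /gr/, leaving /d/ as coda.
Between /u/ (V2) and /u/ (V3): /htdr/ — longest licit onset from the right is /dr/, leaving /ht/ as coda.
Between /u/ (V3) and /u/ (V4): /rdr/ splits as /r/ + /dr/ (/dr/ is the longest suffix that is a licit onset).
Between /u/ (V4) and /u/ (V5): /dz/ — longest licit onset from the right is /z/, leaving /d/ as coda.

zrid.gruht.drur.drud.zupg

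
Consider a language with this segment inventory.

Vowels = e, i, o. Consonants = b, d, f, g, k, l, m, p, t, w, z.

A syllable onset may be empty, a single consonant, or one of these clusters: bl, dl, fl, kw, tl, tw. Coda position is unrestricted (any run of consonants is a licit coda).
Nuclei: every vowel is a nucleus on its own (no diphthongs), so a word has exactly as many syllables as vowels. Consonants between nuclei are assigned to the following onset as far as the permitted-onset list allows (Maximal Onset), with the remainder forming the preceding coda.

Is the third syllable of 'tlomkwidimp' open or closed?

closed

Vowels present: o, i, i; each is a nucleus, giving 3 syllables.
/o…i/ gap (V1→V2): cluster /mkw/ — the longest permitted-onset suffix is /kw/; onset = /kw/, preceding coda = /m/.
/i…i/ gap (V2→V3): /d/ → onset of the next syllable (single consonants are always licit onsets).
Syllabification: tlom.kwi.dimp.
Syllable 3 is /dimp/ with coda /mp/, so it is closed.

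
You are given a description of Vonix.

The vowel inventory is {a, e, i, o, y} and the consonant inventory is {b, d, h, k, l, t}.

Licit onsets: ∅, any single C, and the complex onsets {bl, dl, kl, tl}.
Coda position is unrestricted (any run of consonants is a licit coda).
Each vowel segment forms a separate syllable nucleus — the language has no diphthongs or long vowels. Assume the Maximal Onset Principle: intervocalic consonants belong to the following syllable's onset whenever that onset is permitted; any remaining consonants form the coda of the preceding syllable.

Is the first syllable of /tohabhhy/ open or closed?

open

Nuclei (vowels): o, a, y → 3 syllables.
V1 /o/ – V2 /a/: /h/ is a single consonant, so it becomes the next onset.
V2 /a/ – V3 /y/: /bhh/ splits as /bh/ + /h/ (/h/ is the longest suffix that is a licit onset).
Result: to.habh.hy.
Syllable 1 is /to/; it ends in its nucleus with no coda, so it is open.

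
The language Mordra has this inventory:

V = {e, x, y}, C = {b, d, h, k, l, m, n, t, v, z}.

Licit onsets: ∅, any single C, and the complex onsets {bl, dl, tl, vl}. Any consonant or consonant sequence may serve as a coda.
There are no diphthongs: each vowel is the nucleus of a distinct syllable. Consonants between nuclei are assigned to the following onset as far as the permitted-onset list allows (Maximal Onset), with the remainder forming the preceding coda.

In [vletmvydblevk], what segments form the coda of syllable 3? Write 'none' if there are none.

vk

The vowels are e, y, e — 3 nuclei, so 3 syllables.
σ1/σ2 boundary: /tmv/; trying suffixes from longest down, /v/ is the first permitted one, so coda /tm/ | onset /v/.
σ2/σ3 boundary: /dbl/ — longest licit onset from the right is /bl/, leaving /d/ as coda.
Result: vletm.vyd.blevk.
Syllable 3 is /blevk/: onset /bl/, nucleus /e/, coda /vk/.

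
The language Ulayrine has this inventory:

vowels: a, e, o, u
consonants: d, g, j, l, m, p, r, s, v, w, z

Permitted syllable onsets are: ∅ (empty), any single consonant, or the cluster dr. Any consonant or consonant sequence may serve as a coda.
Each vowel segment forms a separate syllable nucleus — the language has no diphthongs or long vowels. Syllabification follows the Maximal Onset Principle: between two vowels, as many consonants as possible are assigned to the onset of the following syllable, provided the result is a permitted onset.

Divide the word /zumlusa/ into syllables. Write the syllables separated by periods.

Vowels present: u, u, a; each is a nucleus, giving 3 syllables.
σ1/σ2 boundary: /ml/; trying suffixes from longest down, /l/ is the first permitted one, so coda /m/ | onset /l/.
σ2/σ3 boundary: just /s/ — single C goes to the following onset.

zum.lu.sa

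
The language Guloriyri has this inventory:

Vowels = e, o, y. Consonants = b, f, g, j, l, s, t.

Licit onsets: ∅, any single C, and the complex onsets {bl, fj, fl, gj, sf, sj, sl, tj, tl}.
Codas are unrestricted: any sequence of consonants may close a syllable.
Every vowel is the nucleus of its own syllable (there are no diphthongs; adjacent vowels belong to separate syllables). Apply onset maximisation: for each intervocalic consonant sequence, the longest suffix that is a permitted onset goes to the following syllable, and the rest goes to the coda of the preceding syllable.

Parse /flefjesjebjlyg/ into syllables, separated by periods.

fle.fje.sjebj.lyg

Nuclei (vowels): e, e, e, y → 4 syllables.
V1 /e/ – V2 /e/: cluster /fj/ — /fj/ is itself a permitted onset, so the whole cluster goes right; preceding coda = ∅.
V2 /e/ – V3 /e/: cluster /sj/ — /sj/ is itself a permitted onset, so the whole cluster goes right; preceding coda = ∅.
V3 /e/ – V4 /y/: /bjl/ — longest licit onset from the right is /l/, leaving /bj/ as coda.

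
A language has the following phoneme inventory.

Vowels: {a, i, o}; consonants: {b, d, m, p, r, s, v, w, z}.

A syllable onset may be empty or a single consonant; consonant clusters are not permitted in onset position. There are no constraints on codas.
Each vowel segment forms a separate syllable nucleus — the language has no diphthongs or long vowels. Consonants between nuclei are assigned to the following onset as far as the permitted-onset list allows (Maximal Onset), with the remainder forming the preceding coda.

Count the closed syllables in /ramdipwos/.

The vowels are a, i, o — 3 nuclei, so 3 syllables.
Between /a/ (V1) and /i/ (V2): cluster /md/ — the longest permitted-onset suffix is /d/; onset = /d/, preceding coda = /m/.
Between /i/ (V2) and /o/ (V3): /pw/; trying suffixes from longest down, /w/ is the first permitted one, so coda /p/ | onset /w/.
So the parse is ram.dip.wos.
Classifying each syllable: /ram/ (closed), /dip/ (closed), /wos/ (closed).
Closed syllables: 3.

3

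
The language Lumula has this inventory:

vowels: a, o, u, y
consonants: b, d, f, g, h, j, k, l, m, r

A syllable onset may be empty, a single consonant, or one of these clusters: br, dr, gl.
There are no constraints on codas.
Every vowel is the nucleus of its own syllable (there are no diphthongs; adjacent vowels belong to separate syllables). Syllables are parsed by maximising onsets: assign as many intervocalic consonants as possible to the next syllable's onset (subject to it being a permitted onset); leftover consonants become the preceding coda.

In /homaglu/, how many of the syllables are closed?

The vowels are o, a, u — 3 nuclei, so 3 syllables.
Between /o/ (V1) and /a/ (V2): /m/ → onset of the next syllable (single consonants are always licit onsets).
Between /a/ (V2) and /u/ (V3): /gl/ — entire cluster is a permitted onset → onset /gl/, coda ∅.
Syllabification: ho.ma.glu.
Classifying each syllable: /ho/ (open), /ma/ (open), /glu/ (open).
Closed syllables: 0.

0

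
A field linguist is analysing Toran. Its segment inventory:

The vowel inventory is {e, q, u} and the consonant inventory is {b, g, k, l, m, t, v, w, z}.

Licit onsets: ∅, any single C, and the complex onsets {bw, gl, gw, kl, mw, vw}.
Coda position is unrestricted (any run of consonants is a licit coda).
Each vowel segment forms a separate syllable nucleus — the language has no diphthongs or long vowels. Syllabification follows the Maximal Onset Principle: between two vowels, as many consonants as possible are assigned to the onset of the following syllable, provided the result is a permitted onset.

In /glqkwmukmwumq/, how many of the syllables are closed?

Vowels present: q, u, u, q; each is a nucleus, giving 4 syllables.
V1 /q/ – V2 /u/: cluster /kwm/ — the longest permitted-onset suffix is /m/; onset = /m/, preceding coda = /kw/.
V2 /u/ – V3 /u/: cluster /kmw/ — the longest permitted-onset suffix is /mw/; onset = /mw/, preceding coda = /k/.
V3 /u/ – V4 /q/: just /m/ — single C goes to the following onset.
Syllabification: glqkw.muk.mwu.mq.
Classifying each syllable: /glqkw/ (closed), /muk/ (closed), /mwu/ (open), /mq/ (open).
Closed syllables: 2.

2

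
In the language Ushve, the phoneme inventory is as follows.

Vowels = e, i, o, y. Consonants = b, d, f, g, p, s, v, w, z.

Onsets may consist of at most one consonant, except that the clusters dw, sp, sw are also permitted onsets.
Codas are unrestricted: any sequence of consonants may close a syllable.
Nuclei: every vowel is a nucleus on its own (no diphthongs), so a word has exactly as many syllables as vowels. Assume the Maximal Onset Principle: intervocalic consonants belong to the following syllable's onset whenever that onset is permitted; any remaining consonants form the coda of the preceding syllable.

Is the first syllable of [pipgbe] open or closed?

The vowels are i, e — 2 nuclei, so 2 syllables.
/i…e/ gap (V1→V2): /pgb/; trying suffixes from longest down, /b/ is the first permitted one, so coda /pg/ | onset /b/.
Putting it together: pipg.be.
Syllable 1 is /pipg/ with coda /pg/, so it is closed.

closed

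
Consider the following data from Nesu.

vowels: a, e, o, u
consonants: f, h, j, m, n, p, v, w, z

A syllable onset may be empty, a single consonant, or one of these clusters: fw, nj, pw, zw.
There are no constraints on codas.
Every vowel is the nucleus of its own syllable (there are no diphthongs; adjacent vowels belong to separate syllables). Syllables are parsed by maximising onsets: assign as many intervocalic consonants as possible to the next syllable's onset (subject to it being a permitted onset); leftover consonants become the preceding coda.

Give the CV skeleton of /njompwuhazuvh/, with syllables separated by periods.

CCVC.CCV.CV.CVCC

Vowels present: o, u, a, u; each is a nucleus, giving 4 syllables.
Between /o/ (V1) and /u/ (V2): /mpw/; trying suffixes from longest down, /pw/ is the first permitted one, so coda /m/ | onset /pw/.
Between /u/ (V2) and /a/ (V3): just /h/ — single C goes to the following onset.
Between /a/ (V3) and /u/ (V4): /z/ → onset of the next syllable (single consonants are always licit onsets).
Syllabification: njom.pwu.ha.zuvh.
Mapping each syllable to C/V: /njom/ → CCVC, /pwu/ → CCV, /ha/ → CV, /zuvh/ → CVCC.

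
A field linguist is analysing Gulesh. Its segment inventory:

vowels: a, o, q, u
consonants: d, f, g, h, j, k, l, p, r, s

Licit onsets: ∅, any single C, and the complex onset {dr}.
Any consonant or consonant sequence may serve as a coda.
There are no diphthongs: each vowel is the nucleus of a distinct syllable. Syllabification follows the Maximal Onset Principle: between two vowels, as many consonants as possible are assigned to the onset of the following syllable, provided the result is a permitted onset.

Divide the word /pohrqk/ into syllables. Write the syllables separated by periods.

The vowels are o, q — 2 nuclei, so 2 syllables.
Between /o/ (V1) and /q/ (V2): /hr/ splits as /h/ + /r/ (/r/ is the longest suffix that is a licit onset).

poh.rqk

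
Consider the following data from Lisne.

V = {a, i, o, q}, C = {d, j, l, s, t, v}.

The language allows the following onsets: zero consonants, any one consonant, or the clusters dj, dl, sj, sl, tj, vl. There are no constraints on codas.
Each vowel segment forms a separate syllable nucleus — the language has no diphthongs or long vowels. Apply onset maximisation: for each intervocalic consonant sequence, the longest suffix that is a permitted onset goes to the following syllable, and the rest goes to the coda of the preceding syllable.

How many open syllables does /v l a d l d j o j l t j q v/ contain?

0

The vowels are a, o, q — 3 nuclei, so 3 syllables.
σ1/σ2 boundary: /dldj/ — longest licit onset from the right is /dj/, leaving /dl/ as coda.
σ2/σ3 boundary: /jltj/; trying suffixes from longest down, /tj/ is the first permitted one, so coda /jl/ | onset /tj/.
Putting it together: vladl.djojl.tjqv.
Classifying each syllable: /vladl/ (closed), /djojl/ (closed), /tjqv/ (closed).
Open syllables: 0.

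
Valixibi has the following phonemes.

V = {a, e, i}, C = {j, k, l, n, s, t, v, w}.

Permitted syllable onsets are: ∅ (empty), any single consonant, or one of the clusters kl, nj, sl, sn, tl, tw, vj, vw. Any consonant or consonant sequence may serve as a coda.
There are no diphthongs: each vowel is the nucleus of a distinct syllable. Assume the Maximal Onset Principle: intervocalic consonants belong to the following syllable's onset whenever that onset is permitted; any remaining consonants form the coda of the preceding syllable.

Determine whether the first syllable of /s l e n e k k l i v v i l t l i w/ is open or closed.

open

Vowels present: e, e, i, i, i; each is a nucleus, giving 5 syllables.
σ1/σ2 boundary: /n/ → onset of the next syllable (single consonants are always licit onsets).
σ2/σ3 boundary: /kkl/; trying suffixes from longest down, /kl/ is the first permitted one, so coda /k/ | onset /kl/.
σ3/σ4 boundary: /vv/ — longest licit onset from the right is /v/, leaving /v/ as coda.
σ4/σ5 boundary: /ltl/ — longest licit onset from the right is /tl/, leaving /l/ as coda.
Putting it together: sle.nek.kliv.vil.tliw.
Syllable 1 is /sle/; it ends in its nucleus with no coda, so it is open.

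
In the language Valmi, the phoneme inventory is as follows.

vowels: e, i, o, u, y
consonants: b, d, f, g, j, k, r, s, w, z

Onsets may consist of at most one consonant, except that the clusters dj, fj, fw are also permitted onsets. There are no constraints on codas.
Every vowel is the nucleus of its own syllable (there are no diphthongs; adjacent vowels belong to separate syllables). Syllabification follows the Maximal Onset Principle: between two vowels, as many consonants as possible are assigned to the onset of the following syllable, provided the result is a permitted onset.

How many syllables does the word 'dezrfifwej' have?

3

Nuclei (vowels): e, i, e → 3 syllables.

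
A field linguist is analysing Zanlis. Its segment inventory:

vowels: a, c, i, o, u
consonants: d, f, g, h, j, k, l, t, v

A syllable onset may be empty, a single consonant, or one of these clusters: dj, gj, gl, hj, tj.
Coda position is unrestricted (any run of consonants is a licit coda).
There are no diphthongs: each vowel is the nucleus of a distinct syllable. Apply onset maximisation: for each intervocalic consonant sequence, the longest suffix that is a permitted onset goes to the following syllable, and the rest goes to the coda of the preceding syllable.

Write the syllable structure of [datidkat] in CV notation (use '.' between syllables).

CV.CVC.CVC

The vowels are a, i, a — 3 nuclei, so 3 syllables.
Between /a/ (V1) and /i/ (V2): /t/ → onset of the next syllable (single consonants are always licit onsets).
Between /i/ (V2) and /a/ (V3): /dk/ splits as /d/ + /k/ (/k/ is the longest suffix that is a licit onset).
Syllabification: da.tid.kat.
Mapping each syllable to C/V: /da/ → CV, /tid/ → CVC, /kat/ → CVC.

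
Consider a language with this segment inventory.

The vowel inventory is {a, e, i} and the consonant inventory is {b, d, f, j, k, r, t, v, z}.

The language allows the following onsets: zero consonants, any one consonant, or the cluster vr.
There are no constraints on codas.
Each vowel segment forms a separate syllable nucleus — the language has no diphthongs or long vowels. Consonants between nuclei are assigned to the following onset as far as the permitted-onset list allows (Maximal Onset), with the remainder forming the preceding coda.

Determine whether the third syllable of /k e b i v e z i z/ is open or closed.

open

Vowels present: e, i, e, i; each is a nucleus, giving 4 syllables.
/e…i/ gap (V1→V2): /b/ is a single consonant, so it becomes the next onset.
/i…e/ gap (V2→V3): /v/ → onset of the next syllable (single consonants are always licit onsets).
/e…i/ gap (V3→V4): just /z/ — single C goes to the following onset.
Result: ke.bi.ve.ziz.
Syllable 3 is /ve/; it ends in its nucleus with no coda, so it is open.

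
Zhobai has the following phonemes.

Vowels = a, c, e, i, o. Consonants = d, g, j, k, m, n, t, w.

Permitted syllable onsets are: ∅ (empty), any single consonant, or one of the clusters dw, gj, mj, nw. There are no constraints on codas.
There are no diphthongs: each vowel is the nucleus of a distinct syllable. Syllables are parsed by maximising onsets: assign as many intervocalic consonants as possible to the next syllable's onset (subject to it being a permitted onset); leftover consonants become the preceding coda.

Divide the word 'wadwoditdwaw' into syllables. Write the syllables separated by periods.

wa.dwo.dit.dwaw

Nuclei (vowels): a, o, i, a → 4 syllables.
Between /a/ (V1) and /o/ (V2): cluster /dw/ — /dw/ is itself a permitted onset, so the whole cluster goes right; preceding coda = ∅.
Between /o/ (V2) and /i/ (V3): just /d/ — single C goes to the following onset.
Between /i/ (V3) and /a/ (V4): /tdw/ — longest licit onset from the right is /dw/, leaving /t/ as coda.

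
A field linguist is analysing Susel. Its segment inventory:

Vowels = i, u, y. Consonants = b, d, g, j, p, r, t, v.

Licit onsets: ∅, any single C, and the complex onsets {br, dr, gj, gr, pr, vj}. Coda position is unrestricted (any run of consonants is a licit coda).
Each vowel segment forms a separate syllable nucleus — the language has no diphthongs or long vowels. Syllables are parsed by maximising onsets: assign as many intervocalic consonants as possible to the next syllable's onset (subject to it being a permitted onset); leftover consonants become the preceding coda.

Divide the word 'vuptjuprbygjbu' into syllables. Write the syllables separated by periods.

vupt.jupr.bygj.bu

Nuclei (vowels): u, u, y, u → 4 syllables.
V1 /u/ – V2 /u/: /ptj/; trying suffixes from longest down, /j/ is the first permitted one, so coda /pt/ | onset /j/.
V2 /u/ – V3 /y/: /prb/ — longest licit onset from the right is /b/, leaving /pr/ as coda.
V3 /y/ – V4 /u/: cluster /gjb/ — the longest permitted-onset suffix is /b/; onset = /b/, preceding coda = /gj/.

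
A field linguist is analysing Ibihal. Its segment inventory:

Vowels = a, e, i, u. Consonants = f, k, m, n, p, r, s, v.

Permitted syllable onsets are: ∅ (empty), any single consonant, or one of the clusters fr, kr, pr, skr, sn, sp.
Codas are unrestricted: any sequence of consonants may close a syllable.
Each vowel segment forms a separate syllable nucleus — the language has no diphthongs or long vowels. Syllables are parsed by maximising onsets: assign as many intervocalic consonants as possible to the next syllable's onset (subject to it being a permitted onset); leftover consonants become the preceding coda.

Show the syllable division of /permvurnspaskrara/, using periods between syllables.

Vowels present: e, u, a, a, a; each is a nucleus, giving 5 syllables.
σ1/σ2 boundary: /rmv/ splits as /rm/ + /v/ (/v/ is the longest suffix that is a licit onset).
σ2/σ3 boundary: /rnsp/; trying suffixes from longest down, /sp/ is the first permitted one, so coda /rn/ | onset /sp/.
σ3/σ4 boundary: cluster /skr/ — /skr/ is itself a permitted onset, so the whole cluster goes right; preceding coda = ∅.
σ4/σ5 boundary: just /r/ — single C goes to the following onset.

perm.vurn.spa.skra.ra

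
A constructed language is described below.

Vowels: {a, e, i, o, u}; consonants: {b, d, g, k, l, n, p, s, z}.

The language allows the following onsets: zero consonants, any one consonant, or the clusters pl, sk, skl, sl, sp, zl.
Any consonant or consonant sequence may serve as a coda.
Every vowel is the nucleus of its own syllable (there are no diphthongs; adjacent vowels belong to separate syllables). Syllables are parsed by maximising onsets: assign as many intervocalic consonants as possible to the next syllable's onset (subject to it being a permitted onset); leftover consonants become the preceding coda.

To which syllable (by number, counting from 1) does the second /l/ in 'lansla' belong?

2

Vowels present: a, a; each is a nucleus, giving 2 syllables.
V1 /a/ – V2 /a/: /nsl/ splits as /n/ + /sl/ (/sl/ is the longest suffix that is a licit onset).
Syllabification: lan.sla.
The second /l/ is in the onset of syllable 2 (/sla/).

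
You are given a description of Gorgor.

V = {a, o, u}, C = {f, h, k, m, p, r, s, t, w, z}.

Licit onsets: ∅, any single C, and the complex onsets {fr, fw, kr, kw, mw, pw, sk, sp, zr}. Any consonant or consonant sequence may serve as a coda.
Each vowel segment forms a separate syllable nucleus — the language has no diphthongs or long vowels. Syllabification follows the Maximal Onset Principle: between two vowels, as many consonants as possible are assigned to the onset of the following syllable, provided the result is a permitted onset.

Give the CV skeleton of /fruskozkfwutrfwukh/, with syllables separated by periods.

CCV.CCVCC.CCVCC.CCVCC

The vowels are u, o, u, u — 4 nuclei, so 4 syllables.
σ1/σ2 boundary: /sk/ — entire cluster is a permitted onset → onset /sk/, coda ∅.
σ2/σ3 boundary: cluster /zkfw/ — the longest permitted-onset suffix is /fw/; onset = /fw/, preceding coda = /zk/.
σ3/σ4 boundary: /trfw/ — longest licit onset from the right is /fw/, leaving /tr/ as coda.
Putting it together: fru.skozk.fwutr.fwukh.
Mapping each syllable to C/V: /fru/ → CCV, /skozk/ → CCVCC, /fwutr/ → CCVCC, /fwukh/ → CCVCC.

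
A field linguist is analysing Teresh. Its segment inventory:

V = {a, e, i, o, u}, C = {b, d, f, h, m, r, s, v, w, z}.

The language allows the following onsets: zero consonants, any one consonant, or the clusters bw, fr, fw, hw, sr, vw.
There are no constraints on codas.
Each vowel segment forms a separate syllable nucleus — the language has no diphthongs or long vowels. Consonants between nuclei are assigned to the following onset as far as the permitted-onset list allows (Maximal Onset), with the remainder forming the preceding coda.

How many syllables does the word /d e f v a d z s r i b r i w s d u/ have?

5

The vowels are e, a, i, i, u — 5 nuclei, so 5 syllables.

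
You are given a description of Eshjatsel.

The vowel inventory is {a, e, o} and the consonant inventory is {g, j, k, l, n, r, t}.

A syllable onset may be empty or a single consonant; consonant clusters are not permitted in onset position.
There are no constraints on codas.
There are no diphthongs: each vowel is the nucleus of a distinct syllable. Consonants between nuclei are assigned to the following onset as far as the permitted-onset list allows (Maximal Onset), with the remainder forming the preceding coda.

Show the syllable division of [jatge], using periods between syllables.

Nuclei (vowels): a, e → 2 syllables.
Between /a/ (V1) and /e/ (V2): /tg/ — longest licit onset from the right is /g/, leaving /t/ as coda.

jat.ge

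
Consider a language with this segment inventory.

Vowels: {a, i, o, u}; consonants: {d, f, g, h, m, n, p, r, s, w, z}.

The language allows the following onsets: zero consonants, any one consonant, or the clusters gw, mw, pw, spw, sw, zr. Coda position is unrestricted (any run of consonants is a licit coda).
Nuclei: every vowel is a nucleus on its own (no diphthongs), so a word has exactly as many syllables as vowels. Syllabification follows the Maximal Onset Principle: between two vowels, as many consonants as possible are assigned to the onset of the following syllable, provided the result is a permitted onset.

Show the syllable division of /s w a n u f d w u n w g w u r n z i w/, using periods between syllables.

swa.nufd.wunw.gwurn.ziw

Vowels present: a, u, u, u, i; each is a nucleus, giving 5 syllables.
V1 /a/ – V2 /u/: /n/ is a single consonant, so it becomes the next onset.
V2 /u/ – V3 /u/: cluster /fdw/ — the longest permitted-onset suffix is /w/; onset = /w/, preceding coda = /fd/.
V3 /u/ – V4 /u/: /nwgw/ — longest licit onset from the right is /gw/, leaving /nw/ as coda.
V4 /u/ – V5 /i/: /rnz/; trying suffixes from longest down, /z/ is the first permitted one, so coda /rn/ | onset /z/.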